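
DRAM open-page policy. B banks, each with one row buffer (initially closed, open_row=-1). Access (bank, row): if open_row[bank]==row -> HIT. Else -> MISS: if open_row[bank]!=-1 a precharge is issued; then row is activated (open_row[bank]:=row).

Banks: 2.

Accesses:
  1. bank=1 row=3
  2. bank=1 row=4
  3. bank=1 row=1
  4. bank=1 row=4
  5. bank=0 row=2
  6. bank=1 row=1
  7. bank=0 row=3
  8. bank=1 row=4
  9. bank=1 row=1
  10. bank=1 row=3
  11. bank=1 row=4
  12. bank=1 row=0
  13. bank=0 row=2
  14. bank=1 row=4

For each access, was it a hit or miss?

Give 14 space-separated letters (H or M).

Answer: M M M M M M M M M M M M M M

Derivation:
Acc 1: bank1 row3 -> MISS (open row3); precharges=0
Acc 2: bank1 row4 -> MISS (open row4); precharges=1
Acc 3: bank1 row1 -> MISS (open row1); precharges=2
Acc 4: bank1 row4 -> MISS (open row4); precharges=3
Acc 5: bank0 row2 -> MISS (open row2); precharges=3
Acc 6: bank1 row1 -> MISS (open row1); precharges=4
Acc 7: bank0 row3 -> MISS (open row3); precharges=5
Acc 8: bank1 row4 -> MISS (open row4); precharges=6
Acc 9: bank1 row1 -> MISS (open row1); precharges=7
Acc 10: bank1 row3 -> MISS (open row3); precharges=8
Acc 11: bank1 row4 -> MISS (open row4); precharges=9
Acc 12: bank1 row0 -> MISS (open row0); precharges=10
Acc 13: bank0 row2 -> MISS (open row2); precharges=11
Acc 14: bank1 row4 -> MISS (open row4); precharges=12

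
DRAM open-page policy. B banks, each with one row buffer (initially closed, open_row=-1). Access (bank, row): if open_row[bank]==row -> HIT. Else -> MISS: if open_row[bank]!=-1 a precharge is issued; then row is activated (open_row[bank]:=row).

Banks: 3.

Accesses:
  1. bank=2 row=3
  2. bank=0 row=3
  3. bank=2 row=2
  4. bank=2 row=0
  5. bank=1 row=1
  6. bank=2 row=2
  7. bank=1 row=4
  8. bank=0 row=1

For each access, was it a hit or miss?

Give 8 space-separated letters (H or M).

Answer: M M M M M M M M

Derivation:
Acc 1: bank2 row3 -> MISS (open row3); precharges=0
Acc 2: bank0 row3 -> MISS (open row3); precharges=0
Acc 3: bank2 row2 -> MISS (open row2); precharges=1
Acc 4: bank2 row0 -> MISS (open row0); precharges=2
Acc 5: bank1 row1 -> MISS (open row1); precharges=2
Acc 6: bank2 row2 -> MISS (open row2); precharges=3
Acc 7: bank1 row4 -> MISS (open row4); precharges=4
Acc 8: bank0 row1 -> MISS (open row1); precharges=5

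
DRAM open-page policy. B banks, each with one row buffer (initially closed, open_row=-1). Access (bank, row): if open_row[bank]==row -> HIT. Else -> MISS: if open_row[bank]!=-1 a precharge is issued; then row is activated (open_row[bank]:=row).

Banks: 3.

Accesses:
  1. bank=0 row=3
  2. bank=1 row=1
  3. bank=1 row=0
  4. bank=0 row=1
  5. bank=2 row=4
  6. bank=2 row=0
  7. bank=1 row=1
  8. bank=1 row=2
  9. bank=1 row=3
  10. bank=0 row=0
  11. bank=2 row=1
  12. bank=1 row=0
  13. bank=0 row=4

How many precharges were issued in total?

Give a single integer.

Acc 1: bank0 row3 -> MISS (open row3); precharges=0
Acc 2: bank1 row1 -> MISS (open row1); precharges=0
Acc 3: bank1 row0 -> MISS (open row0); precharges=1
Acc 4: bank0 row1 -> MISS (open row1); precharges=2
Acc 5: bank2 row4 -> MISS (open row4); precharges=2
Acc 6: bank2 row0 -> MISS (open row0); precharges=3
Acc 7: bank1 row1 -> MISS (open row1); precharges=4
Acc 8: bank1 row2 -> MISS (open row2); precharges=5
Acc 9: bank1 row3 -> MISS (open row3); precharges=6
Acc 10: bank0 row0 -> MISS (open row0); precharges=7
Acc 11: bank2 row1 -> MISS (open row1); precharges=8
Acc 12: bank1 row0 -> MISS (open row0); precharges=9
Acc 13: bank0 row4 -> MISS (open row4); precharges=10

Answer: 10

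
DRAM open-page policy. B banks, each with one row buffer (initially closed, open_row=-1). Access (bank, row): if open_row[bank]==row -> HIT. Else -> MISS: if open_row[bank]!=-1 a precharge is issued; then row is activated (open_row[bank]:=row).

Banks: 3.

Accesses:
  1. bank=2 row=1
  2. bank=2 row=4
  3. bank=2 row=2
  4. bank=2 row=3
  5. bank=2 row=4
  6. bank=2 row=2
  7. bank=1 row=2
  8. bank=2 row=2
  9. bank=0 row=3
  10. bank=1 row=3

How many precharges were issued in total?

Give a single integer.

Acc 1: bank2 row1 -> MISS (open row1); precharges=0
Acc 2: bank2 row4 -> MISS (open row4); precharges=1
Acc 3: bank2 row2 -> MISS (open row2); precharges=2
Acc 4: bank2 row3 -> MISS (open row3); precharges=3
Acc 5: bank2 row4 -> MISS (open row4); precharges=4
Acc 6: bank2 row2 -> MISS (open row2); precharges=5
Acc 7: bank1 row2 -> MISS (open row2); precharges=5
Acc 8: bank2 row2 -> HIT
Acc 9: bank0 row3 -> MISS (open row3); precharges=5
Acc 10: bank1 row3 -> MISS (open row3); precharges=6

Answer: 6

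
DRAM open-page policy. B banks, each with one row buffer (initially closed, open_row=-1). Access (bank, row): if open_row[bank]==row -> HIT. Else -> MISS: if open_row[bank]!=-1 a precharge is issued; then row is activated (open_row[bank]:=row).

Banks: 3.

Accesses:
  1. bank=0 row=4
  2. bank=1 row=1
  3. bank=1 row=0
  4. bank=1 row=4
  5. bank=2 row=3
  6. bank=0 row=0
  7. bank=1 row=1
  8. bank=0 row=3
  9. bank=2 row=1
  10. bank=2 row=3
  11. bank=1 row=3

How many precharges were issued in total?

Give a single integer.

Acc 1: bank0 row4 -> MISS (open row4); precharges=0
Acc 2: bank1 row1 -> MISS (open row1); precharges=0
Acc 3: bank1 row0 -> MISS (open row0); precharges=1
Acc 4: bank1 row4 -> MISS (open row4); precharges=2
Acc 5: bank2 row3 -> MISS (open row3); precharges=2
Acc 6: bank0 row0 -> MISS (open row0); precharges=3
Acc 7: bank1 row1 -> MISS (open row1); precharges=4
Acc 8: bank0 row3 -> MISS (open row3); precharges=5
Acc 9: bank2 row1 -> MISS (open row1); precharges=6
Acc 10: bank2 row3 -> MISS (open row3); precharges=7
Acc 11: bank1 row3 -> MISS (open row3); precharges=8

Answer: 8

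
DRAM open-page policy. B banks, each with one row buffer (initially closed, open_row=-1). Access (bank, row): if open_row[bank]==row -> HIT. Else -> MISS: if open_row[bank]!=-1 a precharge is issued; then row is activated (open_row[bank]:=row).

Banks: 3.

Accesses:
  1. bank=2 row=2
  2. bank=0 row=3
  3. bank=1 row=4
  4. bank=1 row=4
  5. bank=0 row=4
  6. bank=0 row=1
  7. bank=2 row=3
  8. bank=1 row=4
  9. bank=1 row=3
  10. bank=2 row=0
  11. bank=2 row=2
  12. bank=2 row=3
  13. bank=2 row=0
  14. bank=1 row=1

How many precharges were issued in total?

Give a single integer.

Acc 1: bank2 row2 -> MISS (open row2); precharges=0
Acc 2: bank0 row3 -> MISS (open row3); precharges=0
Acc 3: bank1 row4 -> MISS (open row4); precharges=0
Acc 4: bank1 row4 -> HIT
Acc 5: bank0 row4 -> MISS (open row4); precharges=1
Acc 6: bank0 row1 -> MISS (open row1); precharges=2
Acc 7: bank2 row3 -> MISS (open row3); precharges=3
Acc 8: bank1 row4 -> HIT
Acc 9: bank1 row3 -> MISS (open row3); precharges=4
Acc 10: bank2 row0 -> MISS (open row0); precharges=5
Acc 11: bank2 row2 -> MISS (open row2); precharges=6
Acc 12: bank2 row3 -> MISS (open row3); precharges=7
Acc 13: bank2 row0 -> MISS (open row0); precharges=8
Acc 14: bank1 row1 -> MISS (open row1); precharges=9

Answer: 9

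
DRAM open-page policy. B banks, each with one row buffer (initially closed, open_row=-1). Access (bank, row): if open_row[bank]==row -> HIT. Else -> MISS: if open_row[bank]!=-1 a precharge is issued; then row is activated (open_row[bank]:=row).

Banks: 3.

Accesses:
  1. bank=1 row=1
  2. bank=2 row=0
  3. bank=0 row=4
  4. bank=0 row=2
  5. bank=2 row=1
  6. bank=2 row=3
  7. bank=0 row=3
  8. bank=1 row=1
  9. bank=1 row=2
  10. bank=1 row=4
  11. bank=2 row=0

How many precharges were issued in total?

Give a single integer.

Acc 1: bank1 row1 -> MISS (open row1); precharges=0
Acc 2: bank2 row0 -> MISS (open row0); precharges=0
Acc 3: bank0 row4 -> MISS (open row4); precharges=0
Acc 4: bank0 row2 -> MISS (open row2); precharges=1
Acc 5: bank2 row1 -> MISS (open row1); precharges=2
Acc 6: bank2 row3 -> MISS (open row3); precharges=3
Acc 7: bank0 row3 -> MISS (open row3); precharges=4
Acc 8: bank1 row1 -> HIT
Acc 9: bank1 row2 -> MISS (open row2); precharges=5
Acc 10: bank1 row4 -> MISS (open row4); precharges=6
Acc 11: bank2 row0 -> MISS (open row0); precharges=7

Answer: 7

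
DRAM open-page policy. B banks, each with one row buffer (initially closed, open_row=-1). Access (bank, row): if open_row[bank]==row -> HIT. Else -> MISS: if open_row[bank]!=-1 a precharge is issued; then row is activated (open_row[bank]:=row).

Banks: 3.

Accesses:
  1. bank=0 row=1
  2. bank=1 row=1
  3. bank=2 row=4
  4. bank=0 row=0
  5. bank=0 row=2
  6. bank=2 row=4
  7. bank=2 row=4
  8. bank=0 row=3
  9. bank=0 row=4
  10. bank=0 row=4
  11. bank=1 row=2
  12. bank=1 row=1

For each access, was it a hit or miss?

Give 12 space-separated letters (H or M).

Acc 1: bank0 row1 -> MISS (open row1); precharges=0
Acc 2: bank1 row1 -> MISS (open row1); precharges=0
Acc 3: bank2 row4 -> MISS (open row4); precharges=0
Acc 4: bank0 row0 -> MISS (open row0); precharges=1
Acc 5: bank0 row2 -> MISS (open row2); precharges=2
Acc 6: bank2 row4 -> HIT
Acc 7: bank2 row4 -> HIT
Acc 8: bank0 row3 -> MISS (open row3); precharges=3
Acc 9: bank0 row4 -> MISS (open row4); precharges=4
Acc 10: bank0 row4 -> HIT
Acc 11: bank1 row2 -> MISS (open row2); precharges=5
Acc 12: bank1 row1 -> MISS (open row1); precharges=6

Answer: M M M M M H H M M H M M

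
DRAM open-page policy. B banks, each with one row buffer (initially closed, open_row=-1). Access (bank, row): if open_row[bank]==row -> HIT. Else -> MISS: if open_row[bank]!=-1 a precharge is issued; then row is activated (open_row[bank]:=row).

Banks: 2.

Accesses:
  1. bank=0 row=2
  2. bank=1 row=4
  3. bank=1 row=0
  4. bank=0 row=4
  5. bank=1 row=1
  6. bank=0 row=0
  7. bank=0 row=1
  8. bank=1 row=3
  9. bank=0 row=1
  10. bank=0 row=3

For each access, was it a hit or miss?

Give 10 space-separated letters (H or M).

Acc 1: bank0 row2 -> MISS (open row2); precharges=0
Acc 2: bank1 row4 -> MISS (open row4); precharges=0
Acc 3: bank1 row0 -> MISS (open row0); precharges=1
Acc 4: bank0 row4 -> MISS (open row4); precharges=2
Acc 5: bank1 row1 -> MISS (open row1); precharges=3
Acc 6: bank0 row0 -> MISS (open row0); precharges=4
Acc 7: bank0 row1 -> MISS (open row1); precharges=5
Acc 8: bank1 row3 -> MISS (open row3); precharges=6
Acc 9: bank0 row1 -> HIT
Acc 10: bank0 row3 -> MISS (open row3); precharges=7

Answer: M M M M M M M M H M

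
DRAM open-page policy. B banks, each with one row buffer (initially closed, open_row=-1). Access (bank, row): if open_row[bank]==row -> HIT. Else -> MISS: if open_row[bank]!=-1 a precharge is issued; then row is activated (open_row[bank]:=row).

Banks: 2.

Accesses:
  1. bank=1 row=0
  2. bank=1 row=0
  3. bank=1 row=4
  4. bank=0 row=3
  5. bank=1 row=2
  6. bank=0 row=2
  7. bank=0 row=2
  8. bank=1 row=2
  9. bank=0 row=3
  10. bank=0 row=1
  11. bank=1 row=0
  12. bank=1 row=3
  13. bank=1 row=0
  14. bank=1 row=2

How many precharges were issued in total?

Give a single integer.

Acc 1: bank1 row0 -> MISS (open row0); precharges=0
Acc 2: bank1 row0 -> HIT
Acc 3: bank1 row4 -> MISS (open row4); precharges=1
Acc 4: bank0 row3 -> MISS (open row3); precharges=1
Acc 5: bank1 row2 -> MISS (open row2); precharges=2
Acc 6: bank0 row2 -> MISS (open row2); precharges=3
Acc 7: bank0 row2 -> HIT
Acc 8: bank1 row2 -> HIT
Acc 9: bank0 row3 -> MISS (open row3); precharges=4
Acc 10: bank0 row1 -> MISS (open row1); precharges=5
Acc 11: bank1 row0 -> MISS (open row0); precharges=6
Acc 12: bank1 row3 -> MISS (open row3); precharges=7
Acc 13: bank1 row0 -> MISS (open row0); precharges=8
Acc 14: bank1 row2 -> MISS (open row2); precharges=9

Answer: 9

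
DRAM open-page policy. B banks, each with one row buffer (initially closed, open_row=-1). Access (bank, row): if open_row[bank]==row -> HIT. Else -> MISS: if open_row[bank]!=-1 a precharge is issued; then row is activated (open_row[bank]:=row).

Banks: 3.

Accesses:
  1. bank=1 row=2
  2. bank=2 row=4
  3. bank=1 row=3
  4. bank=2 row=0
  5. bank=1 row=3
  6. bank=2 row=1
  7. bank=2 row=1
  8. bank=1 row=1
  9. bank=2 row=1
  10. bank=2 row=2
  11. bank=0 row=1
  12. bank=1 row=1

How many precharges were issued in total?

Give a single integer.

Acc 1: bank1 row2 -> MISS (open row2); precharges=0
Acc 2: bank2 row4 -> MISS (open row4); precharges=0
Acc 3: bank1 row3 -> MISS (open row3); precharges=1
Acc 4: bank2 row0 -> MISS (open row0); precharges=2
Acc 5: bank1 row3 -> HIT
Acc 6: bank2 row1 -> MISS (open row1); precharges=3
Acc 7: bank2 row1 -> HIT
Acc 8: bank1 row1 -> MISS (open row1); precharges=4
Acc 9: bank2 row1 -> HIT
Acc 10: bank2 row2 -> MISS (open row2); precharges=5
Acc 11: bank0 row1 -> MISS (open row1); precharges=5
Acc 12: bank1 row1 -> HIT

Answer: 5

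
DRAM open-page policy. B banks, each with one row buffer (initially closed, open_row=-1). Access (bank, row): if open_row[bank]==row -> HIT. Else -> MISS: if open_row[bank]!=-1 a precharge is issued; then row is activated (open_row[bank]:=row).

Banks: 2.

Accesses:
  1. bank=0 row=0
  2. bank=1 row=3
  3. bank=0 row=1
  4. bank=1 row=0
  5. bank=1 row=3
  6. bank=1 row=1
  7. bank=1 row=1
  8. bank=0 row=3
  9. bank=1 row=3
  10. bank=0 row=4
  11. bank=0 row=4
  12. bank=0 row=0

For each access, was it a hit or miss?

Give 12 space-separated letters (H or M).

Acc 1: bank0 row0 -> MISS (open row0); precharges=0
Acc 2: bank1 row3 -> MISS (open row3); precharges=0
Acc 3: bank0 row1 -> MISS (open row1); precharges=1
Acc 4: bank1 row0 -> MISS (open row0); precharges=2
Acc 5: bank1 row3 -> MISS (open row3); precharges=3
Acc 6: bank1 row1 -> MISS (open row1); precharges=4
Acc 7: bank1 row1 -> HIT
Acc 8: bank0 row3 -> MISS (open row3); precharges=5
Acc 9: bank1 row3 -> MISS (open row3); precharges=6
Acc 10: bank0 row4 -> MISS (open row4); precharges=7
Acc 11: bank0 row4 -> HIT
Acc 12: bank0 row0 -> MISS (open row0); precharges=8

Answer: M M M M M M H M M M H M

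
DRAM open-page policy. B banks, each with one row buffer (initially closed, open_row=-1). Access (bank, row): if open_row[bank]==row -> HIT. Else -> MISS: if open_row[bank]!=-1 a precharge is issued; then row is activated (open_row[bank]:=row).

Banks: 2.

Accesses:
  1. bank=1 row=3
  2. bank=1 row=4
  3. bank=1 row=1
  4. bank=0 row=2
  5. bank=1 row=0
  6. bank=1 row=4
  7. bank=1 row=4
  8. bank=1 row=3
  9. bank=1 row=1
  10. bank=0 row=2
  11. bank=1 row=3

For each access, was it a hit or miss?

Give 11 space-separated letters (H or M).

Answer: M M M M M M H M M H M

Derivation:
Acc 1: bank1 row3 -> MISS (open row3); precharges=0
Acc 2: bank1 row4 -> MISS (open row4); precharges=1
Acc 3: bank1 row1 -> MISS (open row1); precharges=2
Acc 4: bank0 row2 -> MISS (open row2); precharges=2
Acc 5: bank1 row0 -> MISS (open row0); precharges=3
Acc 6: bank1 row4 -> MISS (open row4); precharges=4
Acc 7: bank1 row4 -> HIT
Acc 8: bank1 row3 -> MISS (open row3); precharges=5
Acc 9: bank1 row1 -> MISS (open row1); precharges=6
Acc 10: bank0 row2 -> HIT
Acc 11: bank1 row3 -> MISS (open row3); precharges=7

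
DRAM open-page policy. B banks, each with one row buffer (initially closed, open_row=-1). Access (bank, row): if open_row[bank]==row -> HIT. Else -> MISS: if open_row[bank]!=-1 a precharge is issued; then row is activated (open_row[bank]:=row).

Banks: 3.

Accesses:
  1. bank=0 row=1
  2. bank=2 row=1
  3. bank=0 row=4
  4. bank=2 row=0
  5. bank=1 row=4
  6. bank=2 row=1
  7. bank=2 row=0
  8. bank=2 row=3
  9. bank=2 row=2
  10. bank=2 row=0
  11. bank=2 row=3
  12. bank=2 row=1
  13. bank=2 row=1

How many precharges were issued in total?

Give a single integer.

Answer: 9

Derivation:
Acc 1: bank0 row1 -> MISS (open row1); precharges=0
Acc 2: bank2 row1 -> MISS (open row1); precharges=0
Acc 3: bank0 row4 -> MISS (open row4); precharges=1
Acc 4: bank2 row0 -> MISS (open row0); precharges=2
Acc 5: bank1 row4 -> MISS (open row4); precharges=2
Acc 6: bank2 row1 -> MISS (open row1); precharges=3
Acc 7: bank2 row0 -> MISS (open row0); precharges=4
Acc 8: bank2 row3 -> MISS (open row3); precharges=5
Acc 9: bank2 row2 -> MISS (open row2); precharges=6
Acc 10: bank2 row0 -> MISS (open row0); precharges=7
Acc 11: bank2 row3 -> MISS (open row3); precharges=8
Acc 12: bank2 row1 -> MISS (open row1); precharges=9
Acc 13: bank2 row1 -> HIT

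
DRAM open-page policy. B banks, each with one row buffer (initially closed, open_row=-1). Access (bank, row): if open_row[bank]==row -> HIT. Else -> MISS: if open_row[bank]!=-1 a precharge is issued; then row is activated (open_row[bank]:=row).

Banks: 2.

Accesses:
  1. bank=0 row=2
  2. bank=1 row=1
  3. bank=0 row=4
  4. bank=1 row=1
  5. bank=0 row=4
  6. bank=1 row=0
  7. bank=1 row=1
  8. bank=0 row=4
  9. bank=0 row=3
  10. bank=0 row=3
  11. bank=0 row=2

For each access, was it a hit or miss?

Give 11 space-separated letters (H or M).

Answer: M M M H H M M H M H M

Derivation:
Acc 1: bank0 row2 -> MISS (open row2); precharges=0
Acc 2: bank1 row1 -> MISS (open row1); precharges=0
Acc 3: bank0 row4 -> MISS (open row4); precharges=1
Acc 4: bank1 row1 -> HIT
Acc 5: bank0 row4 -> HIT
Acc 6: bank1 row0 -> MISS (open row0); precharges=2
Acc 7: bank1 row1 -> MISS (open row1); precharges=3
Acc 8: bank0 row4 -> HIT
Acc 9: bank0 row3 -> MISS (open row3); precharges=4
Acc 10: bank0 row3 -> HIT
Acc 11: bank0 row2 -> MISS (open row2); precharges=5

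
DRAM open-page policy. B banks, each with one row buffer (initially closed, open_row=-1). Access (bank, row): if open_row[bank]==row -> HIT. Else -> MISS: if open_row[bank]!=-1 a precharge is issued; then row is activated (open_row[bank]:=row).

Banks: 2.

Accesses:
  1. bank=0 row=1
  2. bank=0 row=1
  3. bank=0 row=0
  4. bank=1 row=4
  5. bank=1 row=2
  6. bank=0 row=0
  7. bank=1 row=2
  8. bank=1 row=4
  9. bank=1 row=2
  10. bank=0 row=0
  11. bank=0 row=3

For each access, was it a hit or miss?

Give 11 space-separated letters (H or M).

Answer: M H M M M H H M M H M

Derivation:
Acc 1: bank0 row1 -> MISS (open row1); precharges=0
Acc 2: bank0 row1 -> HIT
Acc 3: bank0 row0 -> MISS (open row0); precharges=1
Acc 4: bank1 row4 -> MISS (open row4); precharges=1
Acc 5: bank1 row2 -> MISS (open row2); precharges=2
Acc 6: bank0 row0 -> HIT
Acc 7: bank1 row2 -> HIT
Acc 8: bank1 row4 -> MISS (open row4); precharges=3
Acc 9: bank1 row2 -> MISS (open row2); precharges=4
Acc 10: bank0 row0 -> HIT
Acc 11: bank0 row3 -> MISS (open row3); precharges=5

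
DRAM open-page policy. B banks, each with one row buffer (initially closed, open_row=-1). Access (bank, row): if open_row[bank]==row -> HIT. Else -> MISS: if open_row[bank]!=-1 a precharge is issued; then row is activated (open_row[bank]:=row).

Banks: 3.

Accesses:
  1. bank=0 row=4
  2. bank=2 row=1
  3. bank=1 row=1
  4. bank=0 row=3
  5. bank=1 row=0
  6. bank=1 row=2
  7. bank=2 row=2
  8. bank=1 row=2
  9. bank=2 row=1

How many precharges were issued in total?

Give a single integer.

Acc 1: bank0 row4 -> MISS (open row4); precharges=0
Acc 2: bank2 row1 -> MISS (open row1); precharges=0
Acc 3: bank1 row1 -> MISS (open row1); precharges=0
Acc 4: bank0 row3 -> MISS (open row3); precharges=1
Acc 5: bank1 row0 -> MISS (open row0); precharges=2
Acc 6: bank1 row2 -> MISS (open row2); precharges=3
Acc 7: bank2 row2 -> MISS (open row2); precharges=4
Acc 8: bank1 row2 -> HIT
Acc 9: bank2 row1 -> MISS (open row1); precharges=5

Answer: 5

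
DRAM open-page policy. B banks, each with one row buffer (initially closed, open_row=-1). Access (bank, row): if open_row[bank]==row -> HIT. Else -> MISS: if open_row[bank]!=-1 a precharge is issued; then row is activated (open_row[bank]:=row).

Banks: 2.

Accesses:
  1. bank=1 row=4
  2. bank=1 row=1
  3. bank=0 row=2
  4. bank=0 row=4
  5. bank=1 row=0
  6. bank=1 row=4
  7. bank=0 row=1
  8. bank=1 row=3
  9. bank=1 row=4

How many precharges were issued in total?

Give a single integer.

Answer: 7

Derivation:
Acc 1: bank1 row4 -> MISS (open row4); precharges=0
Acc 2: bank1 row1 -> MISS (open row1); precharges=1
Acc 3: bank0 row2 -> MISS (open row2); precharges=1
Acc 4: bank0 row4 -> MISS (open row4); precharges=2
Acc 5: bank1 row0 -> MISS (open row0); precharges=3
Acc 6: bank1 row4 -> MISS (open row4); precharges=4
Acc 7: bank0 row1 -> MISS (open row1); precharges=5
Acc 8: bank1 row3 -> MISS (open row3); precharges=6
Acc 9: bank1 row4 -> MISS (open row4); precharges=7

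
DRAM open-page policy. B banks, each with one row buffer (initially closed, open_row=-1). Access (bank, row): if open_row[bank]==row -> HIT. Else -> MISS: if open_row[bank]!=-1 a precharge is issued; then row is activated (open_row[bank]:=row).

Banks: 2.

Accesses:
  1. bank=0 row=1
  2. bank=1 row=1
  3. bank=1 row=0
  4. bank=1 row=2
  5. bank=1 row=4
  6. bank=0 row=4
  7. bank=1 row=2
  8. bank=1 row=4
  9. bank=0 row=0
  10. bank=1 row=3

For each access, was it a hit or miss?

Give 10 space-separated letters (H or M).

Answer: M M M M M M M M M M

Derivation:
Acc 1: bank0 row1 -> MISS (open row1); precharges=0
Acc 2: bank1 row1 -> MISS (open row1); precharges=0
Acc 3: bank1 row0 -> MISS (open row0); precharges=1
Acc 4: bank1 row2 -> MISS (open row2); precharges=2
Acc 5: bank1 row4 -> MISS (open row4); precharges=3
Acc 6: bank0 row4 -> MISS (open row4); precharges=4
Acc 7: bank1 row2 -> MISS (open row2); precharges=5
Acc 8: bank1 row4 -> MISS (open row4); precharges=6
Acc 9: bank0 row0 -> MISS (open row0); precharges=7
Acc 10: bank1 row3 -> MISS (open row3); precharges=8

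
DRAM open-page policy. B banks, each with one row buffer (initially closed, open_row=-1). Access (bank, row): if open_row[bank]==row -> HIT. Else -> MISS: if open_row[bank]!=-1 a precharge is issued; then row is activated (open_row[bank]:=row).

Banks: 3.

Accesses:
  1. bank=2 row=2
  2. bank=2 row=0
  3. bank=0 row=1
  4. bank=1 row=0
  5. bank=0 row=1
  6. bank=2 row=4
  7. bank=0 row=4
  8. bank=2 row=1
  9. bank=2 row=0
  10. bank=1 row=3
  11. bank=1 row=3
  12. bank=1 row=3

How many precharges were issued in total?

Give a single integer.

Answer: 6

Derivation:
Acc 1: bank2 row2 -> MISS (open row2); precharges=0
Acc 2: bank2 row0 -> MISS (open row0); precharges=1
Acc 3: bank0 row1 -> MISS (open row1); precharges=1
Acc 4: bank1 row0 -> MISS (open row0); precharges=1
Acc 5: bank0 row1 -> HIT
Acc 6: bank2 row4 -> MISS (open row4); precharges=2
Acc 7: bank0 row4 -> MISS (open row4); precharges=3
Acc 8: bank2 row1 -> MISS (open row1); precharges=4
Acc 9: bank2 row0 -> MISS (open row0); precharges=5
Acc 10: bank1 row3 -> MISS (open row3); precharges=6
Acc 11: bank1 row3 -> HIT
Acc 12: bank1 row3 -> HIT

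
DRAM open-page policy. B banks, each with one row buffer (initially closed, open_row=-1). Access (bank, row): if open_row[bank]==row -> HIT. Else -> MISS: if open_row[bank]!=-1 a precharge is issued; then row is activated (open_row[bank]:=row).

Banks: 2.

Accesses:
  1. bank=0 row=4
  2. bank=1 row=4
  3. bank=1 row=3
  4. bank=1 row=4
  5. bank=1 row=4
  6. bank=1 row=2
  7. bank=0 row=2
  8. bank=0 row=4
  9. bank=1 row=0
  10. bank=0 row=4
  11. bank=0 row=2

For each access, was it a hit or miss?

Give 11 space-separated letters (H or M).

Acc 1: bank0 row4 -> MISS (open row4); precharges=0
Acc 2: bank1 row4 -> MISS (open row4); precharges=0
Acc 3: bank1 row3 -> MISS (open row3); precharges=1
Acc 4: bank1 row4 -> MISS (open row4); precharges=2
Acc 5: bank1 row4 -> HIT
Acc 6: bank1 row2 -> MISS (open row2); precharges=3
Acc 7: bank0 row2 -> MISS (open row2); precharges=4
Acc 8: bank0 row4 -> MISS (open row4); precharges=5
Acc 9: bank1 row0 -> MISS (open row0); precharges=6
Acc 10: bank0 row4 -> HIT
Acc 11: bank0 row2 -> MISS (open row2); precharges=7

Answer: M M M M H M M M M H M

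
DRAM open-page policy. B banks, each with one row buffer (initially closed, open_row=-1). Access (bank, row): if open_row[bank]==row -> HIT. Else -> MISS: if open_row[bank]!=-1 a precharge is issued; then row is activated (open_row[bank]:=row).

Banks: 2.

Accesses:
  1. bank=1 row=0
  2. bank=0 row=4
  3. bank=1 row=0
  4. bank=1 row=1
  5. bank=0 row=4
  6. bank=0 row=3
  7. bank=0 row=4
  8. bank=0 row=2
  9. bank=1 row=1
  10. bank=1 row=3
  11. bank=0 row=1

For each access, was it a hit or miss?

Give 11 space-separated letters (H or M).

Acc 1: bank1 row0 -> MISS (open row0); precharges=0
Acc 2: bank0 row4 -> MISS (open row4); precharges=0
Acc 3: bank1 row0 -> HIT
Acc 4: bank1 row1 -> MISS (open row1); precharges=1
Acc 5: bank0 row4 -> HIT
Acc 6: bank0 row3 -> MISS (open row3); precharges=2
Acc 7: bank0 row4 -> MISS (open row4); precharges=3
Acc 8: bank0 row2 -> MISS (open row2); precharges=4
Acc 9: bank1 row1 -> HIT
Acc 10: bank1 row3 -> MISS (open row3); precharges=5
Acc 11: bank0 row1 -> MISS (open row1); precharges=6

Answer: M M H M H M M M H M M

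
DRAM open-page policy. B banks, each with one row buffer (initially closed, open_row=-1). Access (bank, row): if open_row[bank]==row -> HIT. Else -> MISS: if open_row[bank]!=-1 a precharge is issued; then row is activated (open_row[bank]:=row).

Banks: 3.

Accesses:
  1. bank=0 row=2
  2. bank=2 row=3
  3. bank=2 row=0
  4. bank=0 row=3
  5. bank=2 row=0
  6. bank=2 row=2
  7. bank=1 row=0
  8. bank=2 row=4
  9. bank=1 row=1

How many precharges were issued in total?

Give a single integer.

Answer: 5

Derivation:
Acc 1: bank0 row2 -> MISS (open row2); precharges=0
Acc 2: bank2 row3 -> MISS (open row3); precharges=0
Acc 3: bank2 row0 -> MISS (open row0); precharges=1
Acc 4: bank0 row3 -> MISS (open row3); precharges=2
Acc 5: bank2 row0 -> HIT
Acc 6: bank2 row2 -> MISS (open row2); precharges=3
Acc 7: bank1 row0 -> MISS (open row0); precharges=3
Acc 8: bank2 row4 -> MISS (open row4); precharges=4
Acc 9: bank1 row1 -> MISS (open row1); precharges=5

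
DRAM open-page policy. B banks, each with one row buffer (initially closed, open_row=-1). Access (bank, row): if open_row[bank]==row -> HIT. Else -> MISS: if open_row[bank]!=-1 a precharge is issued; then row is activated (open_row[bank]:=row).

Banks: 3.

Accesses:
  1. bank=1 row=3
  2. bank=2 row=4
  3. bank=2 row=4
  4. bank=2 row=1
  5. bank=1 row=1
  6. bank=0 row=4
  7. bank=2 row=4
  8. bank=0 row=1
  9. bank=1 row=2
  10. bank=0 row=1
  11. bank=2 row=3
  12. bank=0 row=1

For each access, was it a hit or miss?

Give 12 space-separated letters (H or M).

Acc 1: bank1 row3 -> MISS (open row3); precharges=0
Acc 2: bank2 row4 -> MISS (open row4); precharges=0
Acc 3: bank2 row4 -> HIT
Acc 4: bank2 row1 -> MISS (open row1); precharges=1
Acc 5: bank1 row1 -> MISS (open row1); precharges=2
Acc 6: bank0 row4 -> MISS (open row4); precharges=2
Acc 7: bank2 row4 -> MISS (open row4); precharges=3
Acc 8: bank0 row1 -> MISS (open row1); precharges=4
Acc 9: bank1 row2 -> MISS (open row2); precharges=5
Acc 10: bank0 row1 -> HIT
Acc 11: bank2 row3 -> MISS (open row3); precharges=6
Acc 12: bank0 row1 -> HIT

Answer: M M H M M M M M M H M H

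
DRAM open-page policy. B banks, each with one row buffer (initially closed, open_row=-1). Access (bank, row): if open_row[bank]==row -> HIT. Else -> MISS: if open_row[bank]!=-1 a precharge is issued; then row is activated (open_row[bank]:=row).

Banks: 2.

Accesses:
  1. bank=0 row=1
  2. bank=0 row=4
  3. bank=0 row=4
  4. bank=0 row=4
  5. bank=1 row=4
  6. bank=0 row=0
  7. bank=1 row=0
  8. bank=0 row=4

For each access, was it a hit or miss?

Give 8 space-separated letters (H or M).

Answer: M M H H M M M M

Derivation:
Acc 1: bank0 row1 -> MISS (open row1); precharges=0
Acc 2: bank0 row4 -> MISS (open row4); precharges=1
Acc 3: bank0 row4 -> HIT
Acc 4: bank0 row4 -> HIT
Acc 5: bank1 row4 -> MISS (open row4); precharges=1
Acc 6: bank0 row0 -> MISS (open row0); precharges=2
Acc 7: bank1 row0 -> MISS (open row0); precharges=3
Acc 8: bank0 row4 -> MISS (open row4); precharges=4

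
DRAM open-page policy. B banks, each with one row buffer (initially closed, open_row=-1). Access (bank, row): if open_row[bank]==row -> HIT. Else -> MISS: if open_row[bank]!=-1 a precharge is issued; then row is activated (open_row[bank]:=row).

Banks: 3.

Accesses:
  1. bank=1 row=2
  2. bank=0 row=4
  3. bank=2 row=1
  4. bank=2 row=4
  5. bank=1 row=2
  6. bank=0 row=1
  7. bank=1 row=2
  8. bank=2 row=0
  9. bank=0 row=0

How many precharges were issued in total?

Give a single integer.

Acc 1: bank1 row2 -> MISS (open row2); precharges=0
Acc 2: bank0 row4 -> MISS (open row4); precharges=0
Acc 3: bank2 row1 -> MISS (open row1); precharges=0
Acc 4: bank2 row4 -> MISS (open row4); precharges=1
Acc 5: bank1 row2 -> HIT
Acc 6: bank0 row1 -> MISS (open row1); precharges=2
Acc 7: bank1 row2 -> HIT
Acc 8: bank2 row0 -> MISS (open row0); precharges=3
Acc 9: bank0 row0 -> MISS (open row0); precharges=4

Answer: 4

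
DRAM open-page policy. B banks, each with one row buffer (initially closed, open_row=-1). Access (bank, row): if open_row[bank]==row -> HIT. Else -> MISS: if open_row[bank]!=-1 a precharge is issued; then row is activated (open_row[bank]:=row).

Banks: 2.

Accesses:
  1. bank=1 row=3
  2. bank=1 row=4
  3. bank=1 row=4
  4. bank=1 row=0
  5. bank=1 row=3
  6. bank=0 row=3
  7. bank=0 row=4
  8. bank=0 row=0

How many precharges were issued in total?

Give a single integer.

Answer: 5

Derivation:
Acc 1: bank1 row3 -> MISS (open row3); precharges=0
Acc 2: bank1 row4 -> MISS (open row4); precharges=1
Acc 3: bank1 row4 -> HIT
Acc 4: bank1 row0 -> MISS (open row0); precharges=2
Acc 5: bank1 row3 -> MISS (open row3); precharges=3
Acc 6: bank0 row3 -> MISS (open row3); precharges=3
Acc 7: bank0 row4 -> MISS (open row4); precharges=4
Acc 8: bank0 row0 -> MISS (open row0); precharges=5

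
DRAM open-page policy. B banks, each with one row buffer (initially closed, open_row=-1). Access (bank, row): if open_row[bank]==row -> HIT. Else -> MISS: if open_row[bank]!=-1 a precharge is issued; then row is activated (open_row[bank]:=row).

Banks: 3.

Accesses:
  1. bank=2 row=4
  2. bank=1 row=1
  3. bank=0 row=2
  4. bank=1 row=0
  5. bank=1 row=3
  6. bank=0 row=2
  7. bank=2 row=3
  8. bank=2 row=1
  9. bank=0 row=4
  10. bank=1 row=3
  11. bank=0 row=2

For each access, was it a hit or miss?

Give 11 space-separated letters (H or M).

Answer: M M M M M H M M M H M

Derivation:
Acc 1: bank2 row4 -> MISS (open row4); precharges=0
Acc 2: bank1 row1 -> MISS (open row1); precharges=0
Acc 3: bank0 row2 -> MISS (open row2); precharges=0
Acc 4: bank1 row0 -> MISS (open row0); precharges=1
Acc 5: bank1 row3 -> MISS (open row3); precharges=2
Acc 6: bank0 row2 -> HIT
Acc 7: bank2 row3 -> MISS (open row3); precharges=3
Acc 8: bank2 row1 -> MISS (open row1); precharges=4
Acc 9: bank0 row4 -> MISS (open row4); precharges=5
Acc 10: bank1 row3 -> HIT
Acc 11: bank0 row2 -> MISS (open row2); precharges=6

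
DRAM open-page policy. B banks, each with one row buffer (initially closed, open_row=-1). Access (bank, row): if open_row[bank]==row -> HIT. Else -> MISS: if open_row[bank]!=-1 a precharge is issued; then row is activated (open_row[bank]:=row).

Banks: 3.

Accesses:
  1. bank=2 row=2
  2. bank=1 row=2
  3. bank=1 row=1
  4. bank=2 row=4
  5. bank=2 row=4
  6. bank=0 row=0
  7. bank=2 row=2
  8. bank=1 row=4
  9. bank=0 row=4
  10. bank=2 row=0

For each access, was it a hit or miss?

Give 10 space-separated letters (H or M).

Acc 1: bank2 row2 -> MISS (open row2); precharges=0
Acc 2: bank1 row2 -> MISS (open row2); precharges=0
Acc 3: bank1 row1 -> MISS (open row1); precharges=1
Acc 4: bank2 row4 -> MISS (open row4); precharges=2
Acc 5: bank2 row4 -> HIT
Acc 6: bank0 row0 -> MISS (open row0); precharges=2
Acc 7: bank2 row2 -> MISS (open row2); precharges=3
Acc 8: bank1 row4 -> MISS (open row4); precharges=4
Acc 9: bank0 row4 -> MISS (open row4); precharges=5
Acc 10: bank2 row0 -> MISS (open row0); precharges=6

Answer: M M M M H M M M M M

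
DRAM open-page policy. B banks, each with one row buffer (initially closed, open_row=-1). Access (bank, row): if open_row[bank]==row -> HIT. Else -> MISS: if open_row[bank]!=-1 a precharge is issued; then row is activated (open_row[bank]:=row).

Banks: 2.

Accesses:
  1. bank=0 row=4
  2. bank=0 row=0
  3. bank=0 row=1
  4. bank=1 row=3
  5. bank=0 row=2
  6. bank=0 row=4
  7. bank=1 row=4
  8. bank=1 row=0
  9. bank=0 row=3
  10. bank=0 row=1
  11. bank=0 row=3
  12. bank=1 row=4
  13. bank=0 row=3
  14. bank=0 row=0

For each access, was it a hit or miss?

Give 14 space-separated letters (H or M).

Answer: M M M M M M M M M M M M H M

Derivation:
Acc 1: bank0 row4 -> MISS (open row4); precharges=0
Acc 2: bank0 row0 -> MISS (open row0); precharges=1
Acc 3: bank0 row1 -> MISS (open row1); precharges=2
Acc 4: bank1 row3 -> MISS (open row3); precharges=2
Acc 5: bank0 row2 -> MISS (open row2); precharges=3
Acc 6: bank0 row4 -> MISS (open row4); precharges=4
Acc 7: bank1 row4 -> MISS (open row4); precharges=5
Acc 8: bank1 row0 -> MISS (open row0); precharges=6
Acc 9: bank0 row3 -> MISS (open row3); precharges=7
Acc 10: bank0 row1 -> MISS (open row1); precharges=8
Acc 11: bank0 row3 -> MISS (open row3); precharges=9
Acc 12: bank1 row4 -> MISS (open row4); precharges=10
Acc 13: bank0 row3 -> HIT
Acc 14: bank0 row0 -> MISS (open row0); precharges=11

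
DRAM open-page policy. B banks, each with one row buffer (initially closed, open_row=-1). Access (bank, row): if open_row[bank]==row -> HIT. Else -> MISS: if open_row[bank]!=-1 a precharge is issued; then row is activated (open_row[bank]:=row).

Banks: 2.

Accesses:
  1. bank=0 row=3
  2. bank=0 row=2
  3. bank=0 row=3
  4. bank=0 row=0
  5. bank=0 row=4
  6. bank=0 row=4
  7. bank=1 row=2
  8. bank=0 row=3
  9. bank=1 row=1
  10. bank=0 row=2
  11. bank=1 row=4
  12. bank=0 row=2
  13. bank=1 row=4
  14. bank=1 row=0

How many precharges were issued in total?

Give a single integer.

Acc 1: bank0 row3 -> MISS (open row3); precharges=0
Acc 2: bank0 row2 -> MISS (open row2); precharges=1
Acc 3: bank0 row3 -> MISS (open row3); precharges=2
Acc 4: bank0 row0 -> MISS (open row0); precharges=3
Acc 5: bank0 row4 -> MISS (open row4); precharges=4
Acc 6: bank0 row4 -> HIT
Acc 7: bank1 row2 -> MISS (open row2); precharges=4
Acc 8: bank0 row3 -> MISS (open row3); precharges=5
Acc 9: bank1 row1 -> MISS (open row1); precharges=6
Acc 10: bank0 row2 -> MISS (open row2); precharges=7
Acc 11: bank1 row4 -> MISS (open row4); precharges=8
Acc 12: bank0 row2 -> HIT
Acc 13: bank1 row4 -> HIT
Acc 14: bank1 row0 -> MISS (open row0); precharges=9

Answer: 9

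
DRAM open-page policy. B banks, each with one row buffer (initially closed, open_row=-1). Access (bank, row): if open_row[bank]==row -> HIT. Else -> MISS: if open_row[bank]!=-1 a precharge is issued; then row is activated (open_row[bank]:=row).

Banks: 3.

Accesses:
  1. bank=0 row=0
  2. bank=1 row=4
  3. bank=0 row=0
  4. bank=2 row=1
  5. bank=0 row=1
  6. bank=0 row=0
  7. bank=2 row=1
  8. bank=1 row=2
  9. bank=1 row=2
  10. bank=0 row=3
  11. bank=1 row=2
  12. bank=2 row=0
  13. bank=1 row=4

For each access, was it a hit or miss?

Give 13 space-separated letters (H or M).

Acc 1: bank0 row0 -> MISS (open row0); precharges=0
Acc 2: bank1 row4 -> MISS (open row4); precharges=0
Acc 3: bank0 row0 -> HIT
Acc 4: bank2 row1 -> MISS (open row1); precharges=0
Acc 5: bank0 row1 -> MISS (open row1); precharges=1
Acc 6: bank0 row0 -> MISS (open row0); precharges=2
Acc 7: bank2 row1 -> HIT
Acc 8: bank1 row2 -> MISS (open row2); precharges=3
Acc 9: bank1 row2 -> HIT
Acc 10: bank0 row3 -> MISS (open row3); precharges=4
Acc 11: bank1 row2 -> HIT
Acc 12: bank2 row0 -> MISS (open row0); precharges=5
Acc 13: bank1 row4 -> MISS (open row4); precharges=6

Answer: M M H M M M H M H M H M M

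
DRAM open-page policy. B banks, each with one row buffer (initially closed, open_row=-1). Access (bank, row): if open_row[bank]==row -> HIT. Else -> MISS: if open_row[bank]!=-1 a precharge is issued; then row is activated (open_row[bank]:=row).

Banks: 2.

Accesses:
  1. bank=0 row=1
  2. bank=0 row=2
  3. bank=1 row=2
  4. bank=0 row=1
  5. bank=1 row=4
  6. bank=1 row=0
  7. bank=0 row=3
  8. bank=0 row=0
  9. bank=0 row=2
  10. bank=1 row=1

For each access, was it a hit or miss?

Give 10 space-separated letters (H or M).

Acc 1: bank0 row1 -> MISS (open row1); precharges=0
Acc 2: bank0 row2 -> MISS (open row2); precharges=1
Acc 3: bank1 row2 -> MISS (open row2); precharges=1
Acc 4: bank0 row1 -> MISS (open row1); precharges=2
Acc 5: bank1 row4 -> MISS (open row4); precharges=3
Acc 6: bank1 row0 -> MISS (open row0); precharges=4
Acc 7: bank0 row3 -> MISS (open row3); precharges=5
Acc 8: bank0 row0 -> MISS (open row0); precharges=6
Acc 9: bank0 row2 -> MISS (open row2); precharges=7
Acc 10: bank1 row1 -> MISS (open row1); precharges=8

Answer: M M M M M M M M M M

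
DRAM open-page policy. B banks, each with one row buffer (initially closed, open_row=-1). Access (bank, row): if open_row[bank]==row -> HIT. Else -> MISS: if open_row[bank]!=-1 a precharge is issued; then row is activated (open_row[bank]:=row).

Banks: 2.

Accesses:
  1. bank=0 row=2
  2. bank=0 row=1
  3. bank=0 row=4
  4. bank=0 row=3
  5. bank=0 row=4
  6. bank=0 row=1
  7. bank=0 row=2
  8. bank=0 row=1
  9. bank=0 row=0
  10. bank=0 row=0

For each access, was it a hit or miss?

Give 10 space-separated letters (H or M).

Acc 1: bank0 row2 -> MISS (open row2); precharges=0
Acc 2: bank0 row1 -> MISS (open row1); precharges=1
Acc 3: bank0 row4 -> MISS (open row4); precharges=2
Acc 4: bank0 row3 -> MISS (open row3); precharges=3
Acc 5: bank0 row4 -> MISS (open row4); precharges=4
Acc 6: bank0 row1 -> MISS (open row1); precharges=5
Acc 7: bank0 row2 -> MISS (open row2); precharges=6
Acc 8: bank0 row1 -> MISS (open row1); precharges=7
Acc 9: bank0 row0 -> MISS (open row0); precharges=8
Acc 10: bank0 row0 -> HIT

Answer: M M M M M M M M M H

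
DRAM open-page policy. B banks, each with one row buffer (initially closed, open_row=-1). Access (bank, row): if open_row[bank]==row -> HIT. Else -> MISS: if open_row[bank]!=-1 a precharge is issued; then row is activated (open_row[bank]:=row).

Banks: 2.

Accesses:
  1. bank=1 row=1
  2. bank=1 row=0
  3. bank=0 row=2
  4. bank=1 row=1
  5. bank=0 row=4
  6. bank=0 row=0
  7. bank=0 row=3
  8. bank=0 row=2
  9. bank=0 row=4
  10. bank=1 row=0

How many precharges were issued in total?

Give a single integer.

Acc 1: bank1 row1 -> MISS (open row1); precharges=0
Acc 2: bank1 row0 -> MISS (open row0); precharges=1
Acc 3: bank0 row2 -> MISS (open row2); precharges=1
Acc 4: bank1 row1 -> MISS (open row1); precharges=2
Acc 5: bank0 row4 -> MISS (open row4); precharges=3
Acc 6: bank0 row0 -> MISS (open row0); precharges=4
Acc 7: bank0 row3 -> MISS (open row3); precharges=5
Acc 8: bank0 row2 -> MISS (open row2); precharges=6
Acc 9: bank0 row4 -> MISS (open row4); precharges=7
Acc 10: bank1 row0 -> MISS (open row0); precharges=8

Answer: 8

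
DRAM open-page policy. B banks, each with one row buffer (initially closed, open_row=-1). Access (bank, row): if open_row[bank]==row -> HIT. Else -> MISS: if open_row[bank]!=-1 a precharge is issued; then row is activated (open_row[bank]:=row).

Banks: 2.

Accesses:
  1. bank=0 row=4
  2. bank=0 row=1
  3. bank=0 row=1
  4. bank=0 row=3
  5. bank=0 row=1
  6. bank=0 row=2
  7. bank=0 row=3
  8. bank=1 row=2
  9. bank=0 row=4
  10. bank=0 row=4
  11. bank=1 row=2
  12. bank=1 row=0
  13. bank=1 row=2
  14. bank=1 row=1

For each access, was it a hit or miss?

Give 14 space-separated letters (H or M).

Answer: M M H M M M M M M H H M M M

Derivation:
Acc 1: bank0 row4 -> MISS (open row4); precharges=0
Acc 2: bank0 row1 -> MISS (open row1); precharges=1
Acc 3: bank0 row1 -> HIT
Acc 4: bank0 row3 -> MISS (open row3); precharges=2
Acc 5: bank0 row1 -> MISS (open row1); precharges=3
Acc 6: bank0 row2 -> MISS (open row2); precharges=4
Acc 7: bank0 row3 -> MISS (open row3); precharges=5
Acc 8: bank1 row2 -> MISS (open row2); precharges=5
Acc 9: bank0 row4 -> MISS (open row4); precharges=6
Acc 10: bank0 row4 -> HIT
Acc 11: bank1 row2 -> HIT
Acc 12: bank1 row0 -> MISS (open row0); precharges=7
Acc 13: bank1 row2 -> MISS (open row2); precharges=8
Acc 14: bank1 row1 -> MISS (open row1); precharges=9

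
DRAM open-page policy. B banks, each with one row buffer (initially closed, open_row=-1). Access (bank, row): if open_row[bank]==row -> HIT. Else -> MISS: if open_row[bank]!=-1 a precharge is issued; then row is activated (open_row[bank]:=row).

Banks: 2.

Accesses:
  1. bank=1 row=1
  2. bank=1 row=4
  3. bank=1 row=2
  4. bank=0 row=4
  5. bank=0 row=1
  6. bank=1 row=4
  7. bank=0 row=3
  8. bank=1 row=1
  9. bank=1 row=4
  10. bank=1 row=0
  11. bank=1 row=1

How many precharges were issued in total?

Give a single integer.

Acc 1: bank1 row1 -> MISS (open row1); precharges=0
Acc 2: bank1 row4 -> MISS (open row4); precharges=1
Acc 3: bank1 row2 -> MISS (open row2); precharges=2
Acc 4: bank0 row4 -> MISS (open row4); precharges=2
Acc 5: bank0 row1 -> MISS (open row1); precharges=3
Acc 6: bank1 row4 -> MISS (open row4); precharges=4
Acc 7: bank0 row3 -> MISS (open row3); precharges=5
Acc 8: bank1 row1 -> MISS (open row1); precharges=6
Acc 9: bank1 row4 -> MISS (open row4); precharges=7
Acc 10: bank1 row0 -> MISS (open row0); precharges=8
Acc 11: bank1 row1 -> MISS (open row1); precharges=9

Answer: 9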